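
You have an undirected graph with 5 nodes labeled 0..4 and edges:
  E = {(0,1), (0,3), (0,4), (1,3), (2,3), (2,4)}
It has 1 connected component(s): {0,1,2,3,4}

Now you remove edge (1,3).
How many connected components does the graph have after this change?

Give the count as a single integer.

Initial component count: 1
Remove (1,3): not a bridge. Count unchanged: 1.
  After removal, components: {0,1,2,3,4}
New component count: 1

Answer: 1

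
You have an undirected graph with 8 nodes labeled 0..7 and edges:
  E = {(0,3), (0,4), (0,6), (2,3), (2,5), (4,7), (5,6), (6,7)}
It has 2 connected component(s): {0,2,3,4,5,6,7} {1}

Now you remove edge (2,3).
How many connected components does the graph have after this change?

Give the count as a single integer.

Answer: 2

Derivation:
Initial component count: 2
Remove (2,3): not a bridge. Count unchanged: 2.
  After removal, components: {0,2,3,4,5,6,7} {1}
New component count: 2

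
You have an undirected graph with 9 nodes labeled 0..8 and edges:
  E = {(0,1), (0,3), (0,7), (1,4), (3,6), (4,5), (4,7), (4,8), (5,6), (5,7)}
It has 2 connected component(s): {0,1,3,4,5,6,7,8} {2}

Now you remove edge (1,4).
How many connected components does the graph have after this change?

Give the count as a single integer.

Initial component count: 2
Remove (1,4): not a bridge. Count unchanged: 2.
  After removal, components: {0,1,3,4,5,6,7,8} {2}
New component count: 2

Answer: 2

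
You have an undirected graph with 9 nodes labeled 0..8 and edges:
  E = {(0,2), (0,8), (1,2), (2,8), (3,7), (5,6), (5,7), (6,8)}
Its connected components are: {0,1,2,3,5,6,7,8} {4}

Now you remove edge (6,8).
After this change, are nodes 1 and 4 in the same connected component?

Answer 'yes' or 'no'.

Initial components: {0,1,2,3,5,6,7,8} {4}
Removing edge (6,8): it was a bridge — component count 2 -> 3.
New components: {0,1,2,8} {3,5,6,7} {4}
Are 1 and 4 in the same component? no

Answer: no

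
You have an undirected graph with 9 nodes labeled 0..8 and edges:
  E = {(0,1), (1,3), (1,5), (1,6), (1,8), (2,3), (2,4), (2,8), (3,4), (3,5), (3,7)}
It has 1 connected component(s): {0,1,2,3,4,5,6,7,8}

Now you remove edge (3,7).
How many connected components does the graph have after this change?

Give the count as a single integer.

Answer: 2

Derivation:
Initial component count: 1
Remove (3,7): it was a bridge. Count increases: 1 -> 2.
  After removal, components: {0,1,2,3,4,5,6,8} {7}
New component count: 2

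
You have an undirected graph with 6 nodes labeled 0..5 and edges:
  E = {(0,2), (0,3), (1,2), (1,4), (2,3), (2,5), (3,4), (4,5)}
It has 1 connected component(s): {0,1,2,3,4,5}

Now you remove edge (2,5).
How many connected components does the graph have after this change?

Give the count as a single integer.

Initial component count: 1
Remove (2,5): not a bridge. Count unchanged: 1.
  After removal, components: {0,1,2,3,4,5}
New component count: 1

Answer: 1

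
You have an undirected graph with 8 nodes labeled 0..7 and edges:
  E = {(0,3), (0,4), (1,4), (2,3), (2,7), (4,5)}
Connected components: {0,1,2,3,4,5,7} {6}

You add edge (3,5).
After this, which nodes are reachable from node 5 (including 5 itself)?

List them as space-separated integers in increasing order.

Before: nodes reachable from 5: {0,1,2,3,4,5,7}
Adding (3,5): both endpoints already in same component. Reachability from 5 unchanged.
After: nodes reachable from 5: {0,1,2,3,4,5,7}

Answer: 0 1 2 3 4 5 7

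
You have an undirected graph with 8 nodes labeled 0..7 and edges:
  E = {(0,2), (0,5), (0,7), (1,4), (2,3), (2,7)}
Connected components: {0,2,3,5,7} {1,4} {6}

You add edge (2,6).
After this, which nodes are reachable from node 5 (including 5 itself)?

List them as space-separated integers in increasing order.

Before: nodes reachable from 5: {0,2,3,5,7}
Adding (2,6): merges 5's component with another. Reachability grows.
After: nodes reachable from 5: {0,2,3,5,6,7}

Answer: 0 2 3 5 6 7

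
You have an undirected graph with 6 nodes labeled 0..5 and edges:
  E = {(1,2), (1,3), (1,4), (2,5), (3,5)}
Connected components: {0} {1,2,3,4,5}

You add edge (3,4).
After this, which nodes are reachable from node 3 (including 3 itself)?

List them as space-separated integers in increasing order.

Answer: 1 2 3 4 5

Derivation:
Before: nodes reachable from 3: {1,2,3,4,5}
Adding (3,4): both endpoints already in same component. Reachability from 3 unchanged.
After: nodes reachable from 3: {1,2,3,4,5}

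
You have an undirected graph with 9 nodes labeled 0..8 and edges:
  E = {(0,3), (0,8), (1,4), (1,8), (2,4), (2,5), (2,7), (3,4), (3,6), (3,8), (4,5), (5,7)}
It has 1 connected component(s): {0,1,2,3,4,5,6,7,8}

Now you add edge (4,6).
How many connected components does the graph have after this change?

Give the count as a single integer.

Initial component count: 1
Add (4,6): endpoints already in same component. Count unchanged: 1.
New component count: 1

Answer: 1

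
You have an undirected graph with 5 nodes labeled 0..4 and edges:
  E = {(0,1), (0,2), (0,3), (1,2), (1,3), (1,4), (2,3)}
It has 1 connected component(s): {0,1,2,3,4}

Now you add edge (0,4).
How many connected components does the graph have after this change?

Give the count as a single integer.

Initial component count: 1
Add (0,4): endpoints already in same component. Count unchanged: 1.
New component count: 1

Answer: 1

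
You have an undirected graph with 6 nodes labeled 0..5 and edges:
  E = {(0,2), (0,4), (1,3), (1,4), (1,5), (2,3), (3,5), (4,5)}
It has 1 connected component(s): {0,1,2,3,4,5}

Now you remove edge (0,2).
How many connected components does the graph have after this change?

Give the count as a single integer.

Answer: 1

Derivation:
Initial component count: 1
Remove (0,2): not a bridge. Count unchanged: 1.
  After removal, components: {0,1,2,3,4,5}
New component count: 1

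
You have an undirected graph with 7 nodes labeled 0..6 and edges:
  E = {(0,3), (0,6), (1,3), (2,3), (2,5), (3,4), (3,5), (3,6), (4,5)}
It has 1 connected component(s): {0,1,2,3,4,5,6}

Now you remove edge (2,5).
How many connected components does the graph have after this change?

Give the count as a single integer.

Initial component count: 1
Remove (2,5): not a bridge. Count unchanged: 1.
  After removal, components: {0,1,2,3,4,5,6}
New component count: 1

Answer: 1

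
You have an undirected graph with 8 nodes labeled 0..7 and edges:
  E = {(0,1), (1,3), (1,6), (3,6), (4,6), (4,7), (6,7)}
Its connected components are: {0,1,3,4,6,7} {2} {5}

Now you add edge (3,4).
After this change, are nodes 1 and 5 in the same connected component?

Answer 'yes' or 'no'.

Initial components: {0,1,3,4,6,7} {2} {5}
Adding edge (3,4): both already in same component {0,1,3,4,6,7}. No change.
New components: {0,1,3,4,6,7} {2} {5}
Are 1 and 5 in the same component? no

Answer: no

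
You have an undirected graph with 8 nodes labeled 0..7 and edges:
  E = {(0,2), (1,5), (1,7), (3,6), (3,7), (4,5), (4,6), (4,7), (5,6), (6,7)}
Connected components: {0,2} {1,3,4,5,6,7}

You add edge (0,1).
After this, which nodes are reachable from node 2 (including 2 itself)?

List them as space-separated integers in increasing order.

Answer: 0 1 2 3 4 5 6 7

Derivation:
Before: nodes reachable from 2: {0,2}
Adding (0,1): merges 2's component with another. Reachability grows.
After: nodes reachable from 2: {0,1,2,3,4,5,6,7}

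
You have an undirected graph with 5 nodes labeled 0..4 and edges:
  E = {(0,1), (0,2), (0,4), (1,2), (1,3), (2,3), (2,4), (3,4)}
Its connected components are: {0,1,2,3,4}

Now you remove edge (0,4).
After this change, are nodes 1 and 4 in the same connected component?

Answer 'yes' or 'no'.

Answer: yes

Derivation:
Initial components: {0,1,2,3,4}
Removing edge (0,4): not a bridge — component count unchanged at 1.
New components: {0,1,2,3,4}
Are 1 and 4 in the same component? yes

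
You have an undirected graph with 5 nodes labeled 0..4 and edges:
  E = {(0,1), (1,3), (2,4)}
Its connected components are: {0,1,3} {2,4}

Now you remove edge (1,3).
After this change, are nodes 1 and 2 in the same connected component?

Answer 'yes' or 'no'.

Initial components: {0,1,3} {2,4}
Removing edge (1,3): it was a bridge — component count 2 -> 3.
New components: {0,1} {2,4} {3}
Are 1 and 2 in the same component? no

Answer: no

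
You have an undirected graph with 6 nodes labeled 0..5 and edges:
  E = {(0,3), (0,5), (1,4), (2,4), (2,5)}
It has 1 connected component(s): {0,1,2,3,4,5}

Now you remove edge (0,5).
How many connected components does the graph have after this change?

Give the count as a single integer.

Answer: 2

Derivation:
Initial component count: 1
Remove (0,5): it was a bridge. Count increases: 1 -> 2.
  After removal, components: {0,3} {1,2,4,5}
New component count: 2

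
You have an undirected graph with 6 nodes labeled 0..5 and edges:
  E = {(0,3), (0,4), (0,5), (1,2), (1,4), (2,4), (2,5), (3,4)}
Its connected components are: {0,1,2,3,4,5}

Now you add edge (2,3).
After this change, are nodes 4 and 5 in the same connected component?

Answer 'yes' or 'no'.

Initial components: {0,1,2,3,4,5}
Adding edge (2,3): both already in same component {0,1,2,3,4,5}. No change.
New components: {0,1,2,3,4,5}
Are 4 and 5 in the same component? yes

Answer: yes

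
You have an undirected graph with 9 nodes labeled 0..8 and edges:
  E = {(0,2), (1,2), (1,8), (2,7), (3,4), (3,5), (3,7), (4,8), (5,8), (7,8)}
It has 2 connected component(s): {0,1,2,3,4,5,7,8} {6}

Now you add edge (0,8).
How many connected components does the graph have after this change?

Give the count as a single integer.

Initial component count: 2
Add (0,8): endpoints already in same component. Count unchanged: 2.
New component count: 2

Answer: 2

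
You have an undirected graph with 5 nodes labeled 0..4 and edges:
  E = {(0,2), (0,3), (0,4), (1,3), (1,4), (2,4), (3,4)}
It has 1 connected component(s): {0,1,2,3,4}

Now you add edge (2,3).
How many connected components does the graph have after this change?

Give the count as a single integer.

Initial component count: 1
Add (2,3): endpoints already in same component. Count unchanged: 1.
New component count: 1

Answer: 1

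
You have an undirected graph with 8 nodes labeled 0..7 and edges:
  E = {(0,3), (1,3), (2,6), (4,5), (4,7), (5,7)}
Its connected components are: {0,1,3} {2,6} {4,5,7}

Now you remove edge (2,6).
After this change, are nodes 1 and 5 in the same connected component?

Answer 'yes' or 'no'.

Answer: no

Derivation:
Initial components: {0,1,3} {2,6} {4,5,7}
Removing edge (2,6): it was a bridge — component count 3 -> 4.
New components: {0,1,3} {2} {4,5,7} {6}
Are 1 and 5 in the same component? no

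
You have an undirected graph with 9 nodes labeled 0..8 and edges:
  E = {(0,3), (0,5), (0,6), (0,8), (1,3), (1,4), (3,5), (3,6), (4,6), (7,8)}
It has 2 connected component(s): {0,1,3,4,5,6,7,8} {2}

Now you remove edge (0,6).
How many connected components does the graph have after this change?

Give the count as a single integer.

Initial component count: 2
Remove (0,6): not a bridge. Count unchanged: 2.
  After removal, components: {0,1,3,4,5,6,7,8} {2}
New component count: 2

Answer: 2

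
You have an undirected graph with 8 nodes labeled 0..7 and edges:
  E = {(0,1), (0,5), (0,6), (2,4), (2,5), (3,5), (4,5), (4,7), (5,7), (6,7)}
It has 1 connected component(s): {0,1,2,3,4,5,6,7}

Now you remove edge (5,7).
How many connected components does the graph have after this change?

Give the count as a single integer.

Initial component count: 1
Remove (5,7): not a bridge. Count unchanged: 1.
  After removal, components: {0,1,2,3,4,5,6,7}
New component count: 1

Answer: 1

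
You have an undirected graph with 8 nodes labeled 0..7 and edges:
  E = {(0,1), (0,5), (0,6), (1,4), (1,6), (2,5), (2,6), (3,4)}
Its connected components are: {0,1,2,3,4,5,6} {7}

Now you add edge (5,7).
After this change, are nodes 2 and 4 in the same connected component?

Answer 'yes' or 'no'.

Answer: yes

Derivation:
Initial components: {0,1,2,3,4,5,6} {7}
Adding edge (5,7): merges {0,1,2,3,4,5,6} and {7}.
New components: {0,1,2,3,4,5,6,7}
Are 2 and 4 in the same component? yes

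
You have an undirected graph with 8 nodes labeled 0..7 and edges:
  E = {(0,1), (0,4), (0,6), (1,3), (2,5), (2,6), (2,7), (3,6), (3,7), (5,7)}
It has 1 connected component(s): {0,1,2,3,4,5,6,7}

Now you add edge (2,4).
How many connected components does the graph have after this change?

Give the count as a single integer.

Initial component count: 1
Add (2,4): endpoints already in same component. Count unchanged: 1.
New component count: 1

Answer: 1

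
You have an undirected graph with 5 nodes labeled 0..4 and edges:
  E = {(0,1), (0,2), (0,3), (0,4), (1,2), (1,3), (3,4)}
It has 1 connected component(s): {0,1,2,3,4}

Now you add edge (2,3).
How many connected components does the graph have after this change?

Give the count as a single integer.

Initial component count: 1
Add (2,3): endpoints already in same component. Count unchanged: 1.
New component count: 1

Answer: 1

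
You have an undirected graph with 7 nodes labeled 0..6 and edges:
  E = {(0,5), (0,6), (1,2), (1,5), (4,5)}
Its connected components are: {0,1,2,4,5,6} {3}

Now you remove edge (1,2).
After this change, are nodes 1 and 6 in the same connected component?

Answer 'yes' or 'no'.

Initial components: {0,1,2,4,5,6} {3}
Removing edge (1,2): it was a bridge — component count 2 -> 3.
New components: {0,1,4,5,6} {2} {3}
Are 1 and 6 in the same component? yes

Answer: yes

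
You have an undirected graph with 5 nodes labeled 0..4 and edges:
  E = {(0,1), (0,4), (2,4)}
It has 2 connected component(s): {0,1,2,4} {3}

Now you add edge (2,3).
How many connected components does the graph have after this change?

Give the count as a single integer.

Answer: 1

Derivation:
Initial component count: 2
Add (2,3): merges two components. Count decreases: 2 -> 1.
New component count: 1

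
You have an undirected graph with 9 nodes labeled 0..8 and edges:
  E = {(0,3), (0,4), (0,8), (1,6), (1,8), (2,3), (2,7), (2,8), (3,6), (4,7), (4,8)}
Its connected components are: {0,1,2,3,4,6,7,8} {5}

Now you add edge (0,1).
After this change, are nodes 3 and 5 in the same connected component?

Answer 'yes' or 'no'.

Answer: no

Derivation:
Initial components: {0,1,2,3,4,6,7,8} {5}
Adding edge (0,1): both already in same component {0,1,2,3,4,6,7,8}. No change.
New components: {0,1,2,3,4,6,7,8} {5}
Are 3 and 5 in the same component? no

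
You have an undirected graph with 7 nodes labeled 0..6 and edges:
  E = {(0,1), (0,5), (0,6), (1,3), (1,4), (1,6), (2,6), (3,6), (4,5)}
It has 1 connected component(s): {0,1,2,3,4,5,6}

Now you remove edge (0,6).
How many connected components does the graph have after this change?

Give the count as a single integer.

Answer: 1

Derivation:
Initial component count: 1
Remove (0,6): not a bridge. Count unchanged: 1.
  After removal, components: {0,1,2,3,4,5,6}
New component count: 1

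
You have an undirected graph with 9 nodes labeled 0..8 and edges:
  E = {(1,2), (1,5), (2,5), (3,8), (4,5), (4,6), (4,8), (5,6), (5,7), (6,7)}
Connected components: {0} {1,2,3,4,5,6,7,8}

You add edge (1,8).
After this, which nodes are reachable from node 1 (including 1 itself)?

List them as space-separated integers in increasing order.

Answer: 1 2 3 4 5 6 7 8

Derivation:
Before: nodes reachable from 1: {1,2,3,4,5,6,7,8}
Adding (1,8): both endpoints already in same component. Reachability from 1 unchanged.
After: nodes reachable from 1: {1,2,3,4,5,6,7,8}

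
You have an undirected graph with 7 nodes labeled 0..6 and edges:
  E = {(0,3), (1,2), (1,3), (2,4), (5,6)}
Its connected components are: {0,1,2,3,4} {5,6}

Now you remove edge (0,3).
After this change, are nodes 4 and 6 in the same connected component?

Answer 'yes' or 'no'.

Answer: no

Derivation:
Initial components: {0,1,2,3,4} {5,6}
Removing edge (0,3): it was a bridge — component count 2 -> 3.
New components: {0} {1,2,3,4} {5,6}
Are 4 and 6 in the same component? no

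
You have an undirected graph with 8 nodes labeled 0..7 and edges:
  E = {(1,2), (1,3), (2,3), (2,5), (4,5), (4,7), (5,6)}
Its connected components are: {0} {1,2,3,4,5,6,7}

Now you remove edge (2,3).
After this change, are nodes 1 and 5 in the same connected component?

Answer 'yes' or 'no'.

Initial components: {0} {1,2,3,4,5,6,7}
Removing edge (2,3): not a bridge — component count unchanged at 2.
New components: {0} {1,2,3,4,5,6,7}
Are 1 and 5 in the same component? yes

Answer: yes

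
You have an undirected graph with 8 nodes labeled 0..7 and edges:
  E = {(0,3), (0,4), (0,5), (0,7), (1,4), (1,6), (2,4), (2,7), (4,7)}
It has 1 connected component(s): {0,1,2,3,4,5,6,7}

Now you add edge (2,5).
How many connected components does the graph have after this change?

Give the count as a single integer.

Initial component count: 1
Add (2,5): endpoints already in same component. Count unchanged: 1.
New component count: 1

Answer: 1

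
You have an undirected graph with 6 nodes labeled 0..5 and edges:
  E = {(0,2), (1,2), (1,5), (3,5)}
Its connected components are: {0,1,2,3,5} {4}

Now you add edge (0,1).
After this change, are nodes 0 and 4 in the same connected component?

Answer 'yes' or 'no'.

Answer: no

Derivation:
Initial components: {0,1,2,3,5} {4}
Adding edge (0,1): both already in same component {0,1,2,3,5}. No change.
New components: {0,1,2,3,5} {4}
Are 0 and 4 in the same component? no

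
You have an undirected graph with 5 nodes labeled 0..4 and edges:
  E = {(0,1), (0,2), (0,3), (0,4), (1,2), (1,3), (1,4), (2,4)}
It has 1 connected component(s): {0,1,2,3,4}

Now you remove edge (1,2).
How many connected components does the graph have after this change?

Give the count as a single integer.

Initial component count: 1
Remove (1,2): not a bridge. Count unchanged: 1.
  After removal, components: {0,1,2,3,4}
New component count: 1

Answer: 1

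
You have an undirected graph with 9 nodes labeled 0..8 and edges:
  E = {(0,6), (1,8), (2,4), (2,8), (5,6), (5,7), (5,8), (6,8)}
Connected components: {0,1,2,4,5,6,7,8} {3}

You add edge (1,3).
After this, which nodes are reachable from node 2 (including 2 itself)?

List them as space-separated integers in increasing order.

Before: nodes reachable from 2: {0,1,2,4,5,6,7,8}
Adding (1,3): merges 2's component with another. Reachability grows.
After: nodes reachable from 2: {0,1,2,3,4,5,6,7,8}

Answer: 0 1 2 3 4 5 6 7 8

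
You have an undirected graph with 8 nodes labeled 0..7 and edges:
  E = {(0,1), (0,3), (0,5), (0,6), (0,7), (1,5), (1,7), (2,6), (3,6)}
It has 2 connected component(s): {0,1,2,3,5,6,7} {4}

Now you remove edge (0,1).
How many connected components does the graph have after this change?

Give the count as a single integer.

Answer: 2

Derivation:
Initial component count: 2
Remove (0,1): not a bridge. Count unchanged: 2.
  After removal, components: {0,1,2,3,5,6,7} {4}
New component count: 2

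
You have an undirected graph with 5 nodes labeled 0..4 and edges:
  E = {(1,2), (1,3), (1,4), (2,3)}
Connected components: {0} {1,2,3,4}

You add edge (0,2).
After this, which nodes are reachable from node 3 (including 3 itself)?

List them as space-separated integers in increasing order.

Answer: 0 1 2 3 4

Derivation:
Before: nodes reachable from 3: {1,2,3,4}
Adding (0,2): merges 3's component with another. Reachability grows.
After: nodes reachable from 3: {0,1,2,3,4}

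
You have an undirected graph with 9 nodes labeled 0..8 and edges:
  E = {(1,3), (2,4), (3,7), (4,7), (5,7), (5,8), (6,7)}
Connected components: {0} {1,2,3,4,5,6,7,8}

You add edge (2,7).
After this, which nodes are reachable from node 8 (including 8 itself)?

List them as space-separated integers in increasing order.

Answer: 1 2 3 4 5 6 7 8

Derivation:
Before: nodes reachable from 8: {1,2,3,4,5,6,7,8}
Adding (2,7): both endpoints already in same component. Reachability from 8 unchanged.
After: nodes reachable from 8: {1,2,3,4,5,6,7,8}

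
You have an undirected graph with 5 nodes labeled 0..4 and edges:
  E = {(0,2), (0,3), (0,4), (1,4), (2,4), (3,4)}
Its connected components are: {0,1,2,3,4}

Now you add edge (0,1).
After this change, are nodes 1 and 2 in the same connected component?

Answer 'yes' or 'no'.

Answer: yes

Derivation:
Initial components: {0,1,2,3,4}
Adding edge (0,1): both already in same component {0,1,2,3,4}. No change.
New components: {0,1,2,3,4}
Are 1 and 2 in the same component? yes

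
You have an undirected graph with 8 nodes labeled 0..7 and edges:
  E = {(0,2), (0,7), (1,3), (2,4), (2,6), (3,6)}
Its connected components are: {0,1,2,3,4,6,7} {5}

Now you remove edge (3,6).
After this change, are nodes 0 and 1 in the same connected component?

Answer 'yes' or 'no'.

Answer: no

Derivation:
Initial components: {0,1,2,3,4,6,7} {5}
Removing edge (3,6): it was a bridge — component count 2 -> 3.
New components: {0,2,4,6,7} {1,3} {5}
Are 0 and 1 in the same component? no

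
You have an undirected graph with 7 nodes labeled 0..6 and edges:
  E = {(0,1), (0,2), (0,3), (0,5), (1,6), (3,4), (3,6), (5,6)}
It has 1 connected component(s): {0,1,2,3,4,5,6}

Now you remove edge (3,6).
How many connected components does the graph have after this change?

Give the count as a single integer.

Initial component count: 1
Remove (3,6): not a bridge. Count unchanged: 1.
  After removal, components: {0,1,2,3,4,5,6}
New component count: 1

Answer: 1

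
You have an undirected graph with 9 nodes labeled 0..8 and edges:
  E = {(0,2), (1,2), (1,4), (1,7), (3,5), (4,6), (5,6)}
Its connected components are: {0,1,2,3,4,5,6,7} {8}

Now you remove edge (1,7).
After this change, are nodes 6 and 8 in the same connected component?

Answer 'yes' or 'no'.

Initial components: {0,1,2,3,4,5,6,7} {8}
Removing edge (1,7): it was a bridge — component count 2 -> 3.
New components: {0,1,2,3,4,5,6} {7} {8}
Are 6 and 8 in the same component? no

Answer: no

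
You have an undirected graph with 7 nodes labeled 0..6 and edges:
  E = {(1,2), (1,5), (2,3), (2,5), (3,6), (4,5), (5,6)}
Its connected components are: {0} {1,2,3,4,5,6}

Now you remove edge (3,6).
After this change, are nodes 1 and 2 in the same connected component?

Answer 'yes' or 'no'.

Initial components: {0} {1,2,3,4,5,6}
Removing edge (3,6): not a bridge — component count unchanged at 2.
New components: {0} {1,2,3,4,5,6}
Are 1 and 2 in the same component? yes

Answer: yes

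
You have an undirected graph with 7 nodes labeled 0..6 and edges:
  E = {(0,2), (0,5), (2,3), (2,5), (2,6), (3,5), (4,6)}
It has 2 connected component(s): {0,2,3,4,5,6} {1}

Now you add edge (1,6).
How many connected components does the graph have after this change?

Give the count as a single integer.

Answer: 1

Derivation:
Initial component count: 2
Add (1,6): merges two components. Count decreases: 2 -> 1.
New component count: 1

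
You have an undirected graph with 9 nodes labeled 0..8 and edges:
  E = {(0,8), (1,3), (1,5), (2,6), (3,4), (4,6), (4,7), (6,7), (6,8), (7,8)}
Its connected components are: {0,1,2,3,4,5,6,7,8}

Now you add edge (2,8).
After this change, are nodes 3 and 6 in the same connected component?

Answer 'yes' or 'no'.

Answer: yes

Derivation:
Initial components: {0,1,2,3,4,5,6,7,8}
Adding edge (2,8): both already in same component {0,1,2,3,4,5,6,7,8}. No change.
New components: {0,1,2,3,4,5,6,7,8}
Are 3 and 6 in the same component? yes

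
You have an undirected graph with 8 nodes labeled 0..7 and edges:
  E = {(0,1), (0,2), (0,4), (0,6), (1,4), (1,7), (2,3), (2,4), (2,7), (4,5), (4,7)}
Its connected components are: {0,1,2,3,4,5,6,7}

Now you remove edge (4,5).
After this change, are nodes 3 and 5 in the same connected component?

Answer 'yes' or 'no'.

Answer: no

Derivation:
Initial components: {0,1,2,3,4,5,6,7}
Removing edge (4,5): it was a bridge — component count 1 -> 2.
New components: {0,1,2,3,4,6,7} {5}
Are 3 and 5 in the same component? no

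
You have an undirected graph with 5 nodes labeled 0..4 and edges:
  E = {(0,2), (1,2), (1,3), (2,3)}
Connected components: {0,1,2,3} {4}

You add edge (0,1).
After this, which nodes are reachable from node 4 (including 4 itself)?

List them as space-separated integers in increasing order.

Before: nodes reachable from 4: {4}
Adding (0,1): both endpoints already in same component. Reachability from 4 unchanged.
After: nodes reachable from 4: {4}

Answer: 4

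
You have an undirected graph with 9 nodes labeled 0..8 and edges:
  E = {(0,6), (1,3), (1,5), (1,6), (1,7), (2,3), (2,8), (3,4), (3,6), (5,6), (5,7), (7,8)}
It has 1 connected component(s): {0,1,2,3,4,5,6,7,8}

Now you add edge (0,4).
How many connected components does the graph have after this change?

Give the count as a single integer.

Answer: 1

Derivation:
Initial component count: 1
Add (0,4): endpoints already in same component. Count unchanged: 1.
New component count: 1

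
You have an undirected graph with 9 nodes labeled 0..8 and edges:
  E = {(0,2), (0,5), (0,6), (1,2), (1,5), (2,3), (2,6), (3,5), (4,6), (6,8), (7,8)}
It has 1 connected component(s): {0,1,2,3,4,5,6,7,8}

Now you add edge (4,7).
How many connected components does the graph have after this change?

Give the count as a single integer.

Answer: 1

Derivation:
Initial component count: 1
Add (4,7): endpoints already in same component. Count unchanged: 1.
New component count: 1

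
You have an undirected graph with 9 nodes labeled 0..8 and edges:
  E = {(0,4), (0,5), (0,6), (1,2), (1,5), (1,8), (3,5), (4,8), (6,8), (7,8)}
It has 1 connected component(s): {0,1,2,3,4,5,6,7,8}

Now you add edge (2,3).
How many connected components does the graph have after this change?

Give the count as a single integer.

Answer: 1

Derivation:
Initial component count: 1
Add (2,3): endpoints already in same component. Count unchanged: 1.
New component count: 1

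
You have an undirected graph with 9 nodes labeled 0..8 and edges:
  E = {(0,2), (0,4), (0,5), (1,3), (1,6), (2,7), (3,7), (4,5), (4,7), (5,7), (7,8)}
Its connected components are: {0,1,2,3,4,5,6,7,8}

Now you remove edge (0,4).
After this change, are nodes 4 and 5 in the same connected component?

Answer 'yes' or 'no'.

Answer: yes

Derivation:
Initial components: {0,1,2,3,4,5,6,7,8}
Removing edge (0,4): not a bridge — component count unchanged at 1.
New components: {0,1,2,3,4,5,6,7,8}
Are 4 and 5 in the same component? yes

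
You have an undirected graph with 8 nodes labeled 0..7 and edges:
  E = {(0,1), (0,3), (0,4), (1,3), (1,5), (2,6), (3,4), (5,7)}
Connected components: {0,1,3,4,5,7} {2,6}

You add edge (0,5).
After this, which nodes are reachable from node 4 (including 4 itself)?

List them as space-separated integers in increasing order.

Before: nodes reachable from 4: {0,1,3,4,5,7}
Adding (0,5): both endpoints already in same component. Reachability from 4 unchanged.
After: nodes reachable from 4: {0,1,3,4,5,7}

Answer: 0 1 3 4 5 7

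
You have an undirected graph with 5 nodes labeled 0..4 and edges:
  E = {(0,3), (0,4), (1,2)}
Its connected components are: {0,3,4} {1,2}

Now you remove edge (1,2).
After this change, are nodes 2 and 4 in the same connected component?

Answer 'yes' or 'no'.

Answer: no

Derivation:
Initial components: {0,3,4} {1,2}
Removing edge (1,2): it was a bridge — component count 2 -> 3.
New components: {0,3,4} {1} {2}
Are 2 and 4 in the same component? no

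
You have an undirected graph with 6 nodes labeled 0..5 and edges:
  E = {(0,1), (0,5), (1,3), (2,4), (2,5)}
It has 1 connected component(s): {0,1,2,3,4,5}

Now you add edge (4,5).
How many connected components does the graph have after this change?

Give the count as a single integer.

Initial component count: 1
Add (4,5): endpoints already in same component. Count unchanged: 1.
New component count: 1

Answer: 1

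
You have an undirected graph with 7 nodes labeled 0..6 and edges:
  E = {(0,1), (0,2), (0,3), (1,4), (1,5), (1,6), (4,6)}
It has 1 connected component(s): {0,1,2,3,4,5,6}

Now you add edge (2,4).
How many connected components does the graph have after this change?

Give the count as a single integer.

Answer: 1

Derivation:
Initial component count: 1
Add (2,4): endpoints already in same component. Count unchanged: 1.
New component count: 1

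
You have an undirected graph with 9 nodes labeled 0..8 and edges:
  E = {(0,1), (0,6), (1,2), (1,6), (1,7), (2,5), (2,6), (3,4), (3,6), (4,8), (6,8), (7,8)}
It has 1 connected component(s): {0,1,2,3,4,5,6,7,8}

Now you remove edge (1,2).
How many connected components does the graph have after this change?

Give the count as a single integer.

Initial component count: 1
Remove (1,2): not a bridge. Count unchanged: 1.
  After removal, components: {0,1,2,3,4,5,6,7,8}
New component count: 1

Answer: 1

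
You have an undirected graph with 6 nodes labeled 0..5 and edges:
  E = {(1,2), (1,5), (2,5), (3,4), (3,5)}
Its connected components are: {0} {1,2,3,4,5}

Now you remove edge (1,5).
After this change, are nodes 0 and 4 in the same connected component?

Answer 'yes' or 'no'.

Initial components: {0} {1,2,3,4,5}
Removing edge (1,5): not a bridge — component count unchanged at 2.
New components: {0} {1,2,3,4,5}
Are 0 and 4 in the same component? no

Answer: no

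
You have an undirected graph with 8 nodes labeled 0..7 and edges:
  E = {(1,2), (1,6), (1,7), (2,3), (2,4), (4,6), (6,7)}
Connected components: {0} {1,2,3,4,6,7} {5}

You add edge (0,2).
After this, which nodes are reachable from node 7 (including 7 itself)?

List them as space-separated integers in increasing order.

Before: nodes reachable from 7: {1,2,3,4,6,7}
Adding (0,2): merges 7's component with another. Reachability grows.
After: nodes reachable from 7: {0,1,2,3,4,6,7}

Answer: 0 1 2 3 4 6 7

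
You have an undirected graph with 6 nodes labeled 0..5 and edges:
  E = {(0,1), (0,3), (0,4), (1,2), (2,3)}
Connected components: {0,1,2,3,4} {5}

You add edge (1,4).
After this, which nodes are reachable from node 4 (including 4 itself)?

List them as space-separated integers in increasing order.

Before: nodes reachable from 4: {0,1,2,3,4}
Adding (1,4): both endpoints already in same component. Reachability from 4 unchanged.
After: nodes reachable from 4: {0,1,2,3,4}

Answer: 0 1 2 3 4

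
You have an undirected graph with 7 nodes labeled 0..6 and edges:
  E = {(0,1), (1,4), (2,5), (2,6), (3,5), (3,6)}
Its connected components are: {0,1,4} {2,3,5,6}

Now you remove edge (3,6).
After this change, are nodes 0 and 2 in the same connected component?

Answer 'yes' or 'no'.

Initial components: {0,1,4} {2,3,5,6}
Removing edge (3,6): not a bridge — component count unchanged at 2.
New components: {0,1,4} {2,3,5,6}
Are 0 and 2 in the same component? no

Answer: no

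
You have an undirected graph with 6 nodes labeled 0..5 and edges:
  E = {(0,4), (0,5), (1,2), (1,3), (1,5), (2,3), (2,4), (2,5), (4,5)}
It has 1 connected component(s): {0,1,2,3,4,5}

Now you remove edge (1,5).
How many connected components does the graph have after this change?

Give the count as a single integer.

Initial component count: 1
Remove (1,5): not a bridge. Count unchanged: 1.
  After removal, components: {0,1,2,3,4,5}
New component count: 1

Answer: 1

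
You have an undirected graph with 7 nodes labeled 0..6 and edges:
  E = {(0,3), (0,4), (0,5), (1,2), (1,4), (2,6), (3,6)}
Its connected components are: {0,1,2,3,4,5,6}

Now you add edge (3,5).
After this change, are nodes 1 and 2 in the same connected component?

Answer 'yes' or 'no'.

Initial components: {0,1,2,3,4,5,6}
Adding edge (3,5): both already in same component {0,1,2,3,4,5,6}. No change.
New components: {0,1,2,3,4,5,6}
Are 1 and 2 in the same component? yes

Answer: yes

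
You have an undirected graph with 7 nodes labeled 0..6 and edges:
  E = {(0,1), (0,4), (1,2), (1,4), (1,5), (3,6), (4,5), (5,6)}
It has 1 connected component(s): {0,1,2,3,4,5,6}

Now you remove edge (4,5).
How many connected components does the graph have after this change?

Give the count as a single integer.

Initial component count: 1
Remove (4,5): not a bridge. Count unchanged: 1.
  After removal, components: {0,1,2,3,4,5,6}
New component count: 1

Answer: 1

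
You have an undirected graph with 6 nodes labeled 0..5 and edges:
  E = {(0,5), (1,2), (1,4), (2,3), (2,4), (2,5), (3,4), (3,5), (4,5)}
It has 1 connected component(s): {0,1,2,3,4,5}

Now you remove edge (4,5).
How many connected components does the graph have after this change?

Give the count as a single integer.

Answer: 1

Derivation:
Initial component count: 1
Remove (4,5): not a bridge. Count unchanged: 1.
  After removal, components: {0,1,2,3,4,5}
New component count: 1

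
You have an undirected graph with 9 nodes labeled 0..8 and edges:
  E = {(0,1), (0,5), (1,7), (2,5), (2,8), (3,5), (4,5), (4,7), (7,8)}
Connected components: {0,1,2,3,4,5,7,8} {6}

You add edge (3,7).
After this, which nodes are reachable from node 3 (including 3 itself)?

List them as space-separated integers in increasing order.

Answer: 0 1 2 3 4 5 7 8

Derivation:
Before: nodes reachable from 3: {0,1,2,3,4,5,7,8}
Adding (3,7): both endpoints already in same component. Reachability from 3 unchanged.
After: nodes reachable from 3: {0,1,2,3,4,5,7,8}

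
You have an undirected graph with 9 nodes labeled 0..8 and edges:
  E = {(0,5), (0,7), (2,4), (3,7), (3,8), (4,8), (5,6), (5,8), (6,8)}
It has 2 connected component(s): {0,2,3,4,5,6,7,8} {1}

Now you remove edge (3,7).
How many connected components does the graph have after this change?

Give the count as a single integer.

Initial component count: 2
Remove (3,7): not a bridge. Count unchanged: 2.
  After removal, components: {0,2,3,4,5,6,7,8} {1}
New component count: 2

Answer: 2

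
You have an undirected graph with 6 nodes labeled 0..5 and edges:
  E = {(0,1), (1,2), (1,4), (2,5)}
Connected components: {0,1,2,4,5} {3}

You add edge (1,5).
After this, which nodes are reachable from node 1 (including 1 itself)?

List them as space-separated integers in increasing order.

Answer: 0 1 2 4 5

Derivation:
Before: nodes reachable from 1: {0,1,2,4,5}
Adding (1,5): both endpoints already in same component. Reachability from 1 unchanged.
After: nodes reachable from 1: {0,1,2,4,5}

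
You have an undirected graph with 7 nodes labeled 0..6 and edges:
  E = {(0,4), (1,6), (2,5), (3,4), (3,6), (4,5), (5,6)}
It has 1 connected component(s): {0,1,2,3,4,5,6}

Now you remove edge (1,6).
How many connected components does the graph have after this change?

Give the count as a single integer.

Initial component count: 1
Remove (1,6): it was a bridge. Count increases: 1 -> 2.
  After removal, components: {0,2,3,4,5,6} {1}
New component count: 2

Answer: 2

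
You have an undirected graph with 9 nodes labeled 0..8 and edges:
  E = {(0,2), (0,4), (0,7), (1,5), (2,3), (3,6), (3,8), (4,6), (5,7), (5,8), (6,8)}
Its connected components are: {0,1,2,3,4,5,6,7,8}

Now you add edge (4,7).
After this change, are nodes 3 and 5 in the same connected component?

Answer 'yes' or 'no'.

Initial components: {0,1,2,3,4,5,6,7,8}
Adding edge (4,7): both already in same component {0,1,2,3,4,5,6,7,8}. No change.
New components: {0,1,2,3,4,5,6,7,8}
Are 3 and 5 in the same component? yes

Answer: yes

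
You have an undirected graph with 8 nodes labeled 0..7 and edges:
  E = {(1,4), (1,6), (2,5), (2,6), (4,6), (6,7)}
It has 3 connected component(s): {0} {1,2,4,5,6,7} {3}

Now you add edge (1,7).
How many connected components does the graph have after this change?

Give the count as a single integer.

Initial component count: 3
Add (1,7): endpoints already in same component. Count unchanged: 3.
New component count: 3

Answer: 3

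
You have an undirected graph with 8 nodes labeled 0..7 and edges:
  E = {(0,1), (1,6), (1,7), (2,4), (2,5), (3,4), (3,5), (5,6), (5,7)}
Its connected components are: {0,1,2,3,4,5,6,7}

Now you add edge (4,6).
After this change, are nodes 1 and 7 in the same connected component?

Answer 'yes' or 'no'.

Initial components: {0,1,2,3,4,5,6,7}
Adding edge (4,6): both already in same component {0,1,2,3,4,5,6,7}. No change.
New components: {0,1,2,3,4,5,6,7}
Are 1 and 7 in the same component? yes

Answer: yes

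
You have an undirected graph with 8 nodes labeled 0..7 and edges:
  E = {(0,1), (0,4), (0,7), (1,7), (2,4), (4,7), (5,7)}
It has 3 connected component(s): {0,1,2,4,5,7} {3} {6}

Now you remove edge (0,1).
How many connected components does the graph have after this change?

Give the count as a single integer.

Answer: 3

Derivation:
Initial component count: 3
Remove (0,1): not a bridge. Count unchanged: 3.
  After removal, components: {0,1,2,4,5,7} {3} {6}
New component count: 3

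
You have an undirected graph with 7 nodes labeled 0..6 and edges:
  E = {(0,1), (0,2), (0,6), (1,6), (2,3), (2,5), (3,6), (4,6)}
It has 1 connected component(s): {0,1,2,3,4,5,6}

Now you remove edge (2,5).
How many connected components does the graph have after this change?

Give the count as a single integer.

Answer: 2

Derivation:
Initial component count: 1
Remove (2,5): it was a bridge. Count increases: 1 -> 2.
  After removal, components: {0,1,2,3,4,6} {5}
New component count: 2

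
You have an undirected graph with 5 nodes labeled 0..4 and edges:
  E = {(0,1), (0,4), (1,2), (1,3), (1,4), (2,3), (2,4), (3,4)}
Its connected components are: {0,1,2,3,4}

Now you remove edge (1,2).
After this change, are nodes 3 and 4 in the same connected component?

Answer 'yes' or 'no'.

Answer: yes

Derivation:
Initial components: {0,1,2,3,4}
Removing edge (1,2): not a bridge — component count unchanged at 1.
New components: {0,1,2,3,4}
Are 3 and 4 in the same component? yes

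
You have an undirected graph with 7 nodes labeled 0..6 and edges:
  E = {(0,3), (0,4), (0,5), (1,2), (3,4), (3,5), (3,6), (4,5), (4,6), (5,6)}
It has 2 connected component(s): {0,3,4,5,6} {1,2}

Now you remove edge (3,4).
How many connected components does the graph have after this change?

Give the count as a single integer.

Answer: 2

Derivation:
Initial component count: 2
Remove (3,4): not a bridge. Count unchanged: 2.
  After removal, components: {0,3,4,5,6} {1,2}
New component count: 2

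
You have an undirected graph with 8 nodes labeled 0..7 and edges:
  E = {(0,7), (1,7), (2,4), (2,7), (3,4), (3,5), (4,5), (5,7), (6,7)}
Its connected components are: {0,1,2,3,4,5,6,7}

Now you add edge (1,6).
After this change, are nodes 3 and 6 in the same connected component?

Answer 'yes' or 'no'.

Answer: yes

Derivation:
Initial components: {0,1,2,3,4,5,6,7}
Adding edge (1,6): both already in same component {0,1,2,3,4,5,6,7}. No change.
New components: {0,1,2,3,4,5,6,7}
Are 3 and 6 in the same component? yes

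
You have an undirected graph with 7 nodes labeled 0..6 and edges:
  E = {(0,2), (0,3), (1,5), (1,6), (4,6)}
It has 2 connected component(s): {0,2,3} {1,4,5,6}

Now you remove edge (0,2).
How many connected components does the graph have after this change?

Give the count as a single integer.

Answer: 3

Derivation:
Initial component count: 2
Remove (0,2): it was a bridge. Count increases: 2 -> 3.
  After removal, components: {0,3} {1,4,5,6} {2}
New component count: 3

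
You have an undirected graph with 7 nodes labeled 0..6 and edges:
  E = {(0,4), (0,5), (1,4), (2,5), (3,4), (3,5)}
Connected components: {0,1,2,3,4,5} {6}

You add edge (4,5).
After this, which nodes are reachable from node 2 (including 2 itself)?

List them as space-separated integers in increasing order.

Answer: 0 1 2 3 4 5

Derivation:
Before: nodes reachable from 2: {0,1,2,3,4,5}
Adding (4,5): both endpoints already in same component. Reachability from 2 unchanged.
After: nodes reachable from 2: {0,1,2,3,4,5}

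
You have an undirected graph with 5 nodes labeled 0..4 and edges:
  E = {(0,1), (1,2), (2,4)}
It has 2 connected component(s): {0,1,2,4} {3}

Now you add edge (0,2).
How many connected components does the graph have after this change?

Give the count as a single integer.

Initial component count: 2
Add (0,2): endpoints already in same component. Count unchanged: 2.
New component count: 2

Answer: 2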